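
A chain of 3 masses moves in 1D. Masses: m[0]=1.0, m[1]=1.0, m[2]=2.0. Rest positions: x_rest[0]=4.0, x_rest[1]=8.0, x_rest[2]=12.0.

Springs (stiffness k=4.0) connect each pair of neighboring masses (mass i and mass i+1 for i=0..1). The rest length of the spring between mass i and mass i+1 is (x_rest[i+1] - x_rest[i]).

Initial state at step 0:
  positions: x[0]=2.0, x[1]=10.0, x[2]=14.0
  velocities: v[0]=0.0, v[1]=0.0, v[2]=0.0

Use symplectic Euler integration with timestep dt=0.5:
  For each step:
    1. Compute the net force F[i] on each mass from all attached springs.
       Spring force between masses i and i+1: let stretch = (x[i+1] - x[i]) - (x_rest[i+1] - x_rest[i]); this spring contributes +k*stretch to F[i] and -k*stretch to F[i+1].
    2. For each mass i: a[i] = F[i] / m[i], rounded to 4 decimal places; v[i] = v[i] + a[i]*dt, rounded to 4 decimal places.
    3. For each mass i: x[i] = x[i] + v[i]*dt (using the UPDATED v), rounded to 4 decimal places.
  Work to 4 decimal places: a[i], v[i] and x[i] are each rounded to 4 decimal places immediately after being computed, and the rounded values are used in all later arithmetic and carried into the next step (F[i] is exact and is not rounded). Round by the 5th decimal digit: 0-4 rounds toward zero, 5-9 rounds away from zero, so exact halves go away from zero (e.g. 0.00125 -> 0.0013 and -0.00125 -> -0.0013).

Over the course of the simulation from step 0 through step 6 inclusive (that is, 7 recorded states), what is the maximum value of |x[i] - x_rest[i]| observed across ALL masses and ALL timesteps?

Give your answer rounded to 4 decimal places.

Answer: 4.0000

Derivation:
Step 0: x=[2.0000 10.0000 14.0000] v=[0.0000 0.0000 0.0000]
Step 1: x=[6.0000 6.0000 14.0000] v=[8.0000 -8.0000 0.0000]
Step 2: x=[6.0000 10.0000 12.0000] v=[0.0000 8.0000 -4.0000]
Step 3: x=[6.0000 12.0000 11.0000] v=[0.0000 4.0000 -2.0000]
Step 4: x=[8.0000 7.0000 12.5000] v=[4.0000 -10.0000 3.0000]
Step 5: x=[5.0000 8.5000 13.2500] v=[-6.0000 3.0000 1.5000]
Step 6: x=[1.5000 11.2500 13.6250] v=[-7.0000 5.5000 0.7500]
Max displacement = 4.0000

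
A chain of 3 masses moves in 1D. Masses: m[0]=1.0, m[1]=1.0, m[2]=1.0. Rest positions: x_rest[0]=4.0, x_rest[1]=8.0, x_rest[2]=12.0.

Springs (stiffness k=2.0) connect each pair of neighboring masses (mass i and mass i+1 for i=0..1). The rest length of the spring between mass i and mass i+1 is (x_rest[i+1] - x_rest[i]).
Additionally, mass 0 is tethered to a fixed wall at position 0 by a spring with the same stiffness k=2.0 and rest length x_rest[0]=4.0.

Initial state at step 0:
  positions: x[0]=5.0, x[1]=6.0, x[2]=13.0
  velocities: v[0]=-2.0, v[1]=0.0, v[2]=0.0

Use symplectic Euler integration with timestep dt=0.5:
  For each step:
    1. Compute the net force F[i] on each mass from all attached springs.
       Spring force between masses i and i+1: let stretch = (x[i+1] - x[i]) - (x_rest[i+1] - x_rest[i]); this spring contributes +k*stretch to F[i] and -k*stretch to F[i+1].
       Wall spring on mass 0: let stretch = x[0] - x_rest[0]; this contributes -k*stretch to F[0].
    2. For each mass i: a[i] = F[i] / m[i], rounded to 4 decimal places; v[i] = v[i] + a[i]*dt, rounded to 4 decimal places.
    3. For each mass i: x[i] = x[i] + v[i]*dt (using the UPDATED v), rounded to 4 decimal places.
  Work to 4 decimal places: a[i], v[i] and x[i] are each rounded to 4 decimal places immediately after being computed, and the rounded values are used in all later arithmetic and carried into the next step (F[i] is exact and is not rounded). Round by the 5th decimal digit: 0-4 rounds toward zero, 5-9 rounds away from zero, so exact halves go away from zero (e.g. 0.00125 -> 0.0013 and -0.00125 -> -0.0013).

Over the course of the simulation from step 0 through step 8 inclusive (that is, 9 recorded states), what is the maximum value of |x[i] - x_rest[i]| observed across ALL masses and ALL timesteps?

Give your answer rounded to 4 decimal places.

Step 0: x=[5.0000 6.0000 13.0000] v=[-2.0000 0.0000 0.0000]
Step 1: x=[2.0000 9.0000 11.5000] v=[-6.0000 6.0000 -3.0000]
Step 2: x=[1.5000 9.7500 10.7500] v=[-1.0000 1.5000 -1.5000]
Step 3: x=[4.3750 6.8750 11.5000] v=[5.7500 -5.7500 1.5000]
Step 4: x=[6.3125 5.0625 11.9375] v=[3.8750 -3.6250 0.8750]
Step 5: x=[4.4688 7.3125 10.9375] v=[-3.6875 4.5000 -2.0000]
Step 6: x=[1.8125 9.9532 10.1250] v=[-5.3126 5.2813 -1.6250]
Step 7: x=[2.3203 8.6094 11.2266] v=[1.0156 -2.6876 2.2032]
Step 8: x=[4.8125 5.4297 13.0196] v=[4.9844 -6.3595 3.5860]
Max displacement = 2.9375

Answer: 2.9375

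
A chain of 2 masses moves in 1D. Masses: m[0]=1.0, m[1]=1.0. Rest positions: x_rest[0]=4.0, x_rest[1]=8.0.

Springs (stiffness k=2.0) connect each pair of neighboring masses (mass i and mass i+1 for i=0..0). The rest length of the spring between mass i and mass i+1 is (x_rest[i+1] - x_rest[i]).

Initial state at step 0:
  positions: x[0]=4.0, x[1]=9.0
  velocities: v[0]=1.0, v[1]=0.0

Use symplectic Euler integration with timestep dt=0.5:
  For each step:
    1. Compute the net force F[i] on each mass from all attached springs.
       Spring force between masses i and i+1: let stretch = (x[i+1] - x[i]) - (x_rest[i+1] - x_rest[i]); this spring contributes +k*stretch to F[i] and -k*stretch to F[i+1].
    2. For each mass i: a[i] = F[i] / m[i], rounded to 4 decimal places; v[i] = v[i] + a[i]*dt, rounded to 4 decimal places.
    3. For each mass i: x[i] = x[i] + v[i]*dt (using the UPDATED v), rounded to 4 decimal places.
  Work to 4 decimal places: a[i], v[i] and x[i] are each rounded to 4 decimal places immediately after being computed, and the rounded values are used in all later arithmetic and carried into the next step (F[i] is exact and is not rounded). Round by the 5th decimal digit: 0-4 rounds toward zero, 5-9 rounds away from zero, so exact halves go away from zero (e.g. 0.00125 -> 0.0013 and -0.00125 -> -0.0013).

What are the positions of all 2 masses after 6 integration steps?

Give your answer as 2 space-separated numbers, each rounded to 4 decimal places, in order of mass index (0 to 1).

Step 0: x=[4.0000 9.0000] v=[1.0000 0.0000]
Step 1: x=[5.0000 8.5000] v=[2.0000 -1.0000]
Step 2: x=[5.7500 8.2500] v=[1.5000 -0.5000]
Step 3: x=[5.7500 8.7500] v=[0.0000 1.0000]
Step 4: x=[5.2500 9.7500] v=[-1.0000 2.0000]
Step 5: x=[5.0000 10.5000] v=[-0.5000 1.5000]
Step 6: x=[5.5000 10.5000] v=[1.0000 0.0000]

Answer: 5.5000 10.5000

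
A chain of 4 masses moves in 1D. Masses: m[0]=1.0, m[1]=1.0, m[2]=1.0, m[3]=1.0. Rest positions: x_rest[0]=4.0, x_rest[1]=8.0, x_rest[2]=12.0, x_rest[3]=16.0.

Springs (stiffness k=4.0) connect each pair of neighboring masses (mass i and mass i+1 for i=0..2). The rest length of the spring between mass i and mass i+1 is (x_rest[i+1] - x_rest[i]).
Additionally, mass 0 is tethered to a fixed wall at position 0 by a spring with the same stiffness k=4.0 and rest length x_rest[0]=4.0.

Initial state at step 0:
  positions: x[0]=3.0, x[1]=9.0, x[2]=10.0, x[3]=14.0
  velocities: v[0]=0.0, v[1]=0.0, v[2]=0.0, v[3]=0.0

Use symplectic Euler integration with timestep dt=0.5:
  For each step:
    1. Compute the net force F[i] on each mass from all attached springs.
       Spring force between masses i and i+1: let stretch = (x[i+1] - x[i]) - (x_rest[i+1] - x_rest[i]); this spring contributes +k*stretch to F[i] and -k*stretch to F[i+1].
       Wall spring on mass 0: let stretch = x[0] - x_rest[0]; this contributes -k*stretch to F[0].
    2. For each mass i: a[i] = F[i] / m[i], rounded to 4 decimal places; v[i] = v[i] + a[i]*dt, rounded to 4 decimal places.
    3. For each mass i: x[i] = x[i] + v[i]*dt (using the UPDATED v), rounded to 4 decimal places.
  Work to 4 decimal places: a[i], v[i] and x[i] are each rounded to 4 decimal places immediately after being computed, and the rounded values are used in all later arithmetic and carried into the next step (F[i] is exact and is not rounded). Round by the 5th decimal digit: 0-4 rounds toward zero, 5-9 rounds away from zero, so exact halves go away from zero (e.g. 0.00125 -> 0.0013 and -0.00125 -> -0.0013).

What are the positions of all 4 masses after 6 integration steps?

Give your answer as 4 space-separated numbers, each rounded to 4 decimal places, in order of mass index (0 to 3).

Step 0: x=[3.0000 9.0000 10.0000 14.0000] v=[0.0000 0.0000 0.0000 0.0000]
Step 1: x=[6.0000 4.0000 13.0000 14.0000] v=[6.0000 -10.0000 6.0000 0.0000]
Step 2: x=[1.0000 10.0000 8.0000 17.0000] v=[-10.0000 12.0000 -10.0000 6.0000]
Step 3: x=[4.0000 5.0000 14.0000 15.0000] v=[6.0000 -10.0000 12.0000 -4.0000]
Step 4: x=[4.0000 8.0000 12.0000 16.0000] v=[0.0000 6.0000 -4.0000 2.0000]
Step 5: x=[4.0000 11.0000 10.0000 17.0000] v=[0.0000 6.0000 -4.0000 2.0000]
Step 6: x=[7.0000 6.0000 16.0000 15.0000] v=[6.0000 -10.0000 12.0000 -4.0000]

Answer: 7.0000 6.0000 16.0000 15.0000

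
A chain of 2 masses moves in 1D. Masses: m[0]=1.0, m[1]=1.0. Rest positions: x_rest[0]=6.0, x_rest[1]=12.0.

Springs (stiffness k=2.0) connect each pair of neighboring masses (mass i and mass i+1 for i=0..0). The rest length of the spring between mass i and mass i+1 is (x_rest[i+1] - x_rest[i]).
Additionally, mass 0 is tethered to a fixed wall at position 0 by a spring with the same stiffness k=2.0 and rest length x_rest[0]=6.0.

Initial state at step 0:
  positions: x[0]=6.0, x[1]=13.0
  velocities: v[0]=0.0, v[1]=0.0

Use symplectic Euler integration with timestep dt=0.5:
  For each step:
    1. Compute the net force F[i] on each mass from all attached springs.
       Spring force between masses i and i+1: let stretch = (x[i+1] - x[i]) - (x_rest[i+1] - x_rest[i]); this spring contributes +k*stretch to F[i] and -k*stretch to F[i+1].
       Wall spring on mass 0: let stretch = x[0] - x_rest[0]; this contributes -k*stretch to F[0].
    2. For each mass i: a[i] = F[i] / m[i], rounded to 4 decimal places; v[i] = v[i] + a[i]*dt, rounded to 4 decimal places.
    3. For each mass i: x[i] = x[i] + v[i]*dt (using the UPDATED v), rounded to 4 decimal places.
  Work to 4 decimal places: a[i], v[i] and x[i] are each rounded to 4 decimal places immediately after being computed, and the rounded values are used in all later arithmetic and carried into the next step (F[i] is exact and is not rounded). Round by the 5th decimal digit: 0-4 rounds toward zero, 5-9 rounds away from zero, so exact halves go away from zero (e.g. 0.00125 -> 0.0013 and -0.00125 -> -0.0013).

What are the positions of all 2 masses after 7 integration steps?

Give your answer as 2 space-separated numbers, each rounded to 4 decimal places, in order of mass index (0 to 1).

Answer: 6.0703 10.9454

Derivation:
Step 0: x=[6.0000 13.0000] v=[0.0000 0.0000]
Step 1: x=[6.5000 12.5000] v=[1.0000 -1.0000]
Step 2: x=[6.7500 12.0000] v=[0.5000 -1.0000]
Step 3: x=[6.2500 11.8750] v=[-1.0000 -0.2500]
Step 4: x=[5.4375 11.9375] v=[-1.6250 0.1250]
Step 5: x=[5.1563 11.7500] v=[-0.5625 -0.3750]
Step 6: x=[5.5938 11.2657] v=[0.8749 -0.9687]
Step 7: x=[6.0703 10.9454] v=[0.9530 -0.6406]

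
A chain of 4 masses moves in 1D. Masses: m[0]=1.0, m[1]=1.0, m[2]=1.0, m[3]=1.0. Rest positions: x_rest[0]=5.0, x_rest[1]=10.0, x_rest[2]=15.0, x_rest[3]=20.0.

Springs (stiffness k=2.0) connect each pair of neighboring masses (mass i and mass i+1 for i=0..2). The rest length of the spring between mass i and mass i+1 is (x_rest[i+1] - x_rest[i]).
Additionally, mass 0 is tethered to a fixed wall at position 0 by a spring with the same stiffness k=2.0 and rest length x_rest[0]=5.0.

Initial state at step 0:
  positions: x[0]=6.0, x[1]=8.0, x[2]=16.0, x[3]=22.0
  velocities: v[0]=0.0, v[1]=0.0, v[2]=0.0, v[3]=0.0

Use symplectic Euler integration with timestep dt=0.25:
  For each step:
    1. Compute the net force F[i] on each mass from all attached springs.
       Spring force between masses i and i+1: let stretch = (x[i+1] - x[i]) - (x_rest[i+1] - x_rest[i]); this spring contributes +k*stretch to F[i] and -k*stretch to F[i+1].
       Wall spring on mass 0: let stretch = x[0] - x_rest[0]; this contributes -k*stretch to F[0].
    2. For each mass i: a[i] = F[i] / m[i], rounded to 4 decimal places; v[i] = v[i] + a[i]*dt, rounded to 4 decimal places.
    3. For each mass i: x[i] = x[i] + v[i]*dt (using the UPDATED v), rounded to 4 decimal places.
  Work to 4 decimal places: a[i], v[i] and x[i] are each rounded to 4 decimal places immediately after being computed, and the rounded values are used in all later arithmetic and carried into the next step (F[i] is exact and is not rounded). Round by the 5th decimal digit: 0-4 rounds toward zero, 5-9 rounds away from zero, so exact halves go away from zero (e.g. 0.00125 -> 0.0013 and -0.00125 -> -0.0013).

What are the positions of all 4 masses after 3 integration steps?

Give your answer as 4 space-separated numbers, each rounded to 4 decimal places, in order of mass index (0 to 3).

Answer: 4.0040 11.2090 15.1309 21.1914

Derivation:
Step 0: x=[6.0000 8.0000 16.0000 22.0000] v=[0.0000 0.0000 0.0000 0.0000]
Step 1: x=[5.5000 8.7500 15.7500 21.8750] v=[-2.0000 3.0000 -1.0000 -0.5000]
Step 2: x=[4.7188 9.9688 15.3906 21.6094] v=[-3.1250 4.8750 -1.4375 -1.0625]
Step 3: x=[4.0040 11.2090 15.1309 21.1914] v=[-2.8594 4.9609 -1.0390 -1.6719]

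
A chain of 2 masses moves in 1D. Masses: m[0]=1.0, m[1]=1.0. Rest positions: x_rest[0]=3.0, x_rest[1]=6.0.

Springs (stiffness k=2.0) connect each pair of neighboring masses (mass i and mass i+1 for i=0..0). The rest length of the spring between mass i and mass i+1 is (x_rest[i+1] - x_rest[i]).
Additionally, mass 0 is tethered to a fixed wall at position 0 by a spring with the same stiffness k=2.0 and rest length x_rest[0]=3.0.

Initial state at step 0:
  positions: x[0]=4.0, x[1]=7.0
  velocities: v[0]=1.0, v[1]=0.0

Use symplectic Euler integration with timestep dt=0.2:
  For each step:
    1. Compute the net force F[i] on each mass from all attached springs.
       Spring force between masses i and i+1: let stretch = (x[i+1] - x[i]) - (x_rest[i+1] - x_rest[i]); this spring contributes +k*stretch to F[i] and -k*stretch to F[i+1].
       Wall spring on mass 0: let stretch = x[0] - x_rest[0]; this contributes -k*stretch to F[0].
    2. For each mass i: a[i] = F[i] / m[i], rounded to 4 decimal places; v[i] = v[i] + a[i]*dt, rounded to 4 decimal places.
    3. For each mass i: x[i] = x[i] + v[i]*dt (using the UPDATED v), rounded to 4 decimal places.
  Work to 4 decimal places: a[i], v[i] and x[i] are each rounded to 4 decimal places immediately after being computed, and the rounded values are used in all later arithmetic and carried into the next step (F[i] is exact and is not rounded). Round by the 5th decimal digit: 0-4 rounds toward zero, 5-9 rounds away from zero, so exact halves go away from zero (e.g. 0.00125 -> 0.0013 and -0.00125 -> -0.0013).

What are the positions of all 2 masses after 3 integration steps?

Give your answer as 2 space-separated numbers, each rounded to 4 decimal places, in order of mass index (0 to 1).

Step 0: x=[4.0000 7.0000] v=[1.0000 0.0000]
Step 1: x=[4.1200 7.0000] v=[0.6000 0.0000]
Step 2: x=[4.1408 7.0096] v=[0.1040 0.0480]
Step 3: x=[4.0598 7.0297] v=[-0.4048 0.1005]

Answer: 4.0598 7.0297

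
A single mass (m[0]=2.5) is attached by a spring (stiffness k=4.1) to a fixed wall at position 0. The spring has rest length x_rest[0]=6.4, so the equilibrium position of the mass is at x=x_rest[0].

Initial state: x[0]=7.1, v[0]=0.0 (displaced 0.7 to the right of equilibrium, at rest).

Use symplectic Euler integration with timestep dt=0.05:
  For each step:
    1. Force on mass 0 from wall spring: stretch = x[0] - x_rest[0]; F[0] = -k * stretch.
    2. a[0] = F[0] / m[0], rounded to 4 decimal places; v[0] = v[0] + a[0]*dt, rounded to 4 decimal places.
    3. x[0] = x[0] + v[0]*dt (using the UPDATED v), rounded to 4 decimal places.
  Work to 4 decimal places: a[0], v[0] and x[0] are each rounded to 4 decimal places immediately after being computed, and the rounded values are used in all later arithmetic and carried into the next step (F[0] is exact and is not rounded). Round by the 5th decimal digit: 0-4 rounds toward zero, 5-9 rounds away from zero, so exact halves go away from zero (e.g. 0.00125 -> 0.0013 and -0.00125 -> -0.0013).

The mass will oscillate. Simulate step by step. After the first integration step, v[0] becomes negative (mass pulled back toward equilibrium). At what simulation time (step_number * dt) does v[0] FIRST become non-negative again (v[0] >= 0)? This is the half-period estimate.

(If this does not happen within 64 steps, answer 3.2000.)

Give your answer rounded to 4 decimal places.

Step 0: x=[7.1000] v=[0.0000]
Step 1: x=[7.0971] v=[-0.0574]
Step 2: x=[7.0914] v=[-0.1146]
Step 3: x=[7.0828] v=[-0.1713]
Step 4: x=[7.0714] v=[-0.2273]
Step 5: x=[7.0573] v=[-0.2824]
Step 6: x=[7.0405] v=[-0.3363]
Step 7: x=[7.0211] v=[-0.3888]
Step 8: x=[6.9991] v=[-0.4397]
Step 9: x=[6.9747] v=[-0.4888]
Step 10: x=[6.9479] v=[-0.5359]
Step 11: x=[6.9189] v=[-0.5808]
Step 12: x=[6.8877] v=[-0.6234]
Step 13: x=[6.8545] v=[-0.6634]
Step 14: x=[6.8195] v=[-0.7007]
Step 15: x=[6.7827] v=[-0.7351]
Step 16: x=[6.7444] v=[-0.7665]
Step 17: x=[6.7047] v=[-0.7947]
Step 18: x=[6.6637] v=[-0.8197]
Step 19: x=[6.6216] v=[-0.8413]
Step 20: x=[6.5786] v=[-0.8595]
Step 21: x=[6.5349] v=[-0.8741]
Step 22: x=[6.4906] v=[-0.8852]
Step 23: x=[6.4460] v=[-0.8926]
Step 24: x=[6.4012] v=[-0.8964]
Step 25: x=[6.3564] v=[-0.8965]
Step 26: x=[6.3118] v=[-0.8929]
Step 27: x=[6.2675] v=[-0.8857]
Step 28: x=[6.2238] v=[-0.8748]
Step 29: x=[6.1808] v=[-0.8604]
Step 30: x=[6.1387] v=[-0.8424]
Step 31: x=[6.0977] v=[-0.8210]
Step 32: x=[6.0579] v=[-0.7962]
Step 33: x=[6.0195] v=[-0.7682]
Step 34: x=[5.9827] v=[-0.7370]
Step 35: x=[5.9476] v=[-0.7028]
Step 36: x=[5.9143] v=[-0.6657]
Step 37: x=[5.8830] v=[-0.6259]
Step 38: x=[5.8538] v=[-0.5835]
Step 39: x=[5.8269] v=[-0.5387]
Step 40: x=[5.8023] v=[-0.4917]
Step 41: x=[5.7802] v=[-0.4427]
Step 42: x=[5.7606] v=[-0.3919]
Step 43: x=[5.7436] v=[-0.3395]
Step 44: x=[5.7293] v=[-0.2857]
Step 45: x=[5.7178] v=[-0.2307]
Step 46: x=[5.7091] v=[-0.1748]
Step 47: x=[5.7032] v=[-0.1181]
Step 48: x=[5.7002] v=[-0.0610]
Step 49: x=[5.7000] v=[-0.0036]
Step 50: x=[5.7027] v=[0.0538]
First v>=0 after going negative at step 50, time=2.5000

Answer: 2.5000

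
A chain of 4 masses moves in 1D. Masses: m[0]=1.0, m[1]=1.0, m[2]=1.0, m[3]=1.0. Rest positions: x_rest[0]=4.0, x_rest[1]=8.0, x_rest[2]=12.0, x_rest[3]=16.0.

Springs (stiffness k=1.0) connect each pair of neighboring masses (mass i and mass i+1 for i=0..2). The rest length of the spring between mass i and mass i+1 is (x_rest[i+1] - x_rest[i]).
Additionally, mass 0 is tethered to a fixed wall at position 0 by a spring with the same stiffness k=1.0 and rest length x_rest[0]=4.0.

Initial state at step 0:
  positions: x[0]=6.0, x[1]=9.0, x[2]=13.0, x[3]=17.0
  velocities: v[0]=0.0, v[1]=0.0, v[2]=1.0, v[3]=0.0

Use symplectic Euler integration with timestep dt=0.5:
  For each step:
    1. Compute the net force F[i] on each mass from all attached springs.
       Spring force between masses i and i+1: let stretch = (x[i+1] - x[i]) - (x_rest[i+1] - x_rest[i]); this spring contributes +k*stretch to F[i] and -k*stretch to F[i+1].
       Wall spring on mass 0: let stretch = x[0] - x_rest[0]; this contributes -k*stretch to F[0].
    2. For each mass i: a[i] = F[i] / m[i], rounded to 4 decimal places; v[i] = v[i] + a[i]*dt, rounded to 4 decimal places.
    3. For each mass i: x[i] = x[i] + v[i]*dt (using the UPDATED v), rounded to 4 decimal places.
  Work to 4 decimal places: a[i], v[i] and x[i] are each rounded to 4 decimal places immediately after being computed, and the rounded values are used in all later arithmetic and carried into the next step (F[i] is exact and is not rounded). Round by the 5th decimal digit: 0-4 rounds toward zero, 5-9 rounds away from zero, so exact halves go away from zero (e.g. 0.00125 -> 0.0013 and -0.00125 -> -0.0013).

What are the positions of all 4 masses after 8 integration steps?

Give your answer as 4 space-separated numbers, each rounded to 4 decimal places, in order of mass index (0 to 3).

Answer: 4.7826 8.2505 12.5650 17.8694

Derivation:
Step 0: x=[6.0000 9.0000 13.0000 17.0000] v=[0.0000 0.0000 1.0000 0.0000]
Step 1: x=[5.2500 9.2500 13.5000 17.0000] v=[-1.5000 0.5000 1.0000 0.0000]
Step 2: x=[4.1875 9.5625 13.8125 17.1250] v=[-2.1250 0.6250 0.6250 0.2500]
Step 3: x=[3.4219 9.5938 13.8907 17.4219] v=[-1.5313 0.0625 0.1563 0.5938]
Step 4: x=[3.3438 9.1563 13.7774 17.8360] v=[-0.1563 -0.8750 -0.2266 0.8282]
Step 5: x=[3.8829 8.4210 13.5235 18.2355] v=[1.0781 -1.4707 -0.5079 0.7989]
Step 6: x=[4.5858 7.8268 13.1719 18.4570] v=[1.4057 -1.1885 -0.7032 0.4429]
Step 7: x=[4.9525 7.7586 12.8053 18.3572] v=[0.7333 -0.1365 -0.7332 -0.1997]
Step 8: x=[4.7826 8.2505 12.5650 17.8694] v=[-0.3399 0.9838 -0.4806 -0.9757]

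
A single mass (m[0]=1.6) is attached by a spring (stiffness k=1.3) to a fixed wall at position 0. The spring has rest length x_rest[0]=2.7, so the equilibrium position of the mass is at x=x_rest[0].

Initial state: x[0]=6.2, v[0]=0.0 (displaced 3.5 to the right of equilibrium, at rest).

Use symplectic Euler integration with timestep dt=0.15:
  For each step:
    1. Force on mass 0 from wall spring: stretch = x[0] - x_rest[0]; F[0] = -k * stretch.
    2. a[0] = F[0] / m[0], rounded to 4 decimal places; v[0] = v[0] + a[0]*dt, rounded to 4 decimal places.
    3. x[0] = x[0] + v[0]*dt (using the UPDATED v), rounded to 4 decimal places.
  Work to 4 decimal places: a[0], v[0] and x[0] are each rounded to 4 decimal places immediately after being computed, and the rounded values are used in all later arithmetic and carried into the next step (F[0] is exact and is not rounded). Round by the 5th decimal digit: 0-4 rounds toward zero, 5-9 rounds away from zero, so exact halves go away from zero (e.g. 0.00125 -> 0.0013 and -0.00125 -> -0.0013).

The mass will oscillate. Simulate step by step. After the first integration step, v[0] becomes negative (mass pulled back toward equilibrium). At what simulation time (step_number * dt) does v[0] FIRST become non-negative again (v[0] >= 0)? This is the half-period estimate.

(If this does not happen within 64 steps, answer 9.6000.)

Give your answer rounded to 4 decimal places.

Answer: 3.6000

Derivation:
Step 0: x=[6.2000] v=[0.0000]
Step 1: x=[6.1360] v=[-0.4266]
Step 2: x=[6.0092] v=[-0.8454]
Step 3: x=[5.8219] v=[-1.2487]
Step 4: x=[5.5775] v=[-1.6292]
Step 5: x=[5.2805] v=[-1.9799]
Step 6: x=[4.9363] v=[-2.2944]
Step 7: x=[4.5513] v=[-2.5670]
Step 8: x=[4.1324] v=[-2.7926]
Step 9: x=[3.6873] v=[-2.9672]
Step 10: x=[3.2242] v=[-3.0875]
Step 11: x=[2.7515] v=[-3.1514]
Step 12: x=[2.2778] v=[-3.1577]
Step 13: x=[1.8119] v=[-3.1063]
Step 14: x=[1.3622] v=[-2.9981]
Step 15: x=[0.9369] v=[-2.8351]
Step 16: x=[0.5439] v=[-2.6202]
Step 17: x=[0.1903] v=[-2.3574]
Step 18: x=[-0.1174] v=[-2.0515]
Step 19: x=[-0.3736] v=[-1.7081]
Step 20: x=[-0.5736] v=[-1.3335]
Step 21: x=[-0.7138] v=[-0.9345]
Step 22: x=[-0.7916] v=[-0.5184]
Step 23: x=[-0.8055] v=[-0.0929]
Step 24: x=[-0.7554] v=[0.3343]
First v>=0 after going negative at step 24, time=3.6000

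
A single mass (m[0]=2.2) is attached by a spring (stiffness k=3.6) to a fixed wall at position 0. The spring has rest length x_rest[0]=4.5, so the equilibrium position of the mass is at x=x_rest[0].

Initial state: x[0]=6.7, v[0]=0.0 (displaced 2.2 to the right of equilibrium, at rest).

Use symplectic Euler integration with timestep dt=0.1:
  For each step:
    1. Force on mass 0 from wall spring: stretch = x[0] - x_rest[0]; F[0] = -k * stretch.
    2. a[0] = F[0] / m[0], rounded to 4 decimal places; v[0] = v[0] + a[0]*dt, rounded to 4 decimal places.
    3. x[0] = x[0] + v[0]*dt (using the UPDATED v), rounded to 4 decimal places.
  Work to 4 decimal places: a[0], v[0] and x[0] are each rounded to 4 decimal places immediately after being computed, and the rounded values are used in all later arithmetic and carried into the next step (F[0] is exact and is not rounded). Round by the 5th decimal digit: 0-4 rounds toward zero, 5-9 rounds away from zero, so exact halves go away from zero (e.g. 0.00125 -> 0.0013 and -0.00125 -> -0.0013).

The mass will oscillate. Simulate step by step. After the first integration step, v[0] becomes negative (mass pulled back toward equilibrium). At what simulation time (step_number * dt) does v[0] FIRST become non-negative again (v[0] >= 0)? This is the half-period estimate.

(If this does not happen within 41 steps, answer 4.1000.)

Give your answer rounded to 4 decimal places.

Step 0: x=[6.7000] v=[0.0000]
Step 1: x=[6.6640] v=[-0.3600]
Step 2: x=[6.5926] v=[-0.7141]
Step 3: x=[6.4870] v=[-1.0565]
Step 4: x=[6.3488] v=[-1.3817]
Step 5: x=[6.1804] v=[-1.6842]
Step 6: x=[5.9845] v=[-1.9592]
Step 7: x=[5.7643] v=[-2.2021]
Step 8: x=[5.5234] v=[-2.4090]
Step 9: x=[5.2658] v=[-2.5765]
Step 10: x=[4.9956] v=[-2.7018]
Step 11: x=[4.7173] v=[-2.7829]
Step 12: x=[4.4355] v=[-2.8185]
Step 13: x=[4.1547] v=[-2.8080]
Step 14: x=[3.8796] v=[-2.7515]
Step 15: x=[3.6146] v=[-2.6500]
Step 16: x=[3.3641] v=[-2.5051]
Step 17: x=[3.1322] v=[-2.3192]
Step 18: x=[2.9227] v=[-2.0954]
Step 19: x=[2.7390] v=[-1.8373]
Step 20: x=[2.5841] v=[-1.5491]
Step 21: x=[2.4605] v=[-1.2356]
Step 22: x=[2.3703] v=[-0.9019]
Step 23: x=[2.3150] v=[-0.5534]
Step 24: x=[2.2954] v=[-0.1959]
Step 25: x=[2.3119] v=[0.1649]
First v>=0 after going negative at step 25, time=2.5000

Answer: 2.5000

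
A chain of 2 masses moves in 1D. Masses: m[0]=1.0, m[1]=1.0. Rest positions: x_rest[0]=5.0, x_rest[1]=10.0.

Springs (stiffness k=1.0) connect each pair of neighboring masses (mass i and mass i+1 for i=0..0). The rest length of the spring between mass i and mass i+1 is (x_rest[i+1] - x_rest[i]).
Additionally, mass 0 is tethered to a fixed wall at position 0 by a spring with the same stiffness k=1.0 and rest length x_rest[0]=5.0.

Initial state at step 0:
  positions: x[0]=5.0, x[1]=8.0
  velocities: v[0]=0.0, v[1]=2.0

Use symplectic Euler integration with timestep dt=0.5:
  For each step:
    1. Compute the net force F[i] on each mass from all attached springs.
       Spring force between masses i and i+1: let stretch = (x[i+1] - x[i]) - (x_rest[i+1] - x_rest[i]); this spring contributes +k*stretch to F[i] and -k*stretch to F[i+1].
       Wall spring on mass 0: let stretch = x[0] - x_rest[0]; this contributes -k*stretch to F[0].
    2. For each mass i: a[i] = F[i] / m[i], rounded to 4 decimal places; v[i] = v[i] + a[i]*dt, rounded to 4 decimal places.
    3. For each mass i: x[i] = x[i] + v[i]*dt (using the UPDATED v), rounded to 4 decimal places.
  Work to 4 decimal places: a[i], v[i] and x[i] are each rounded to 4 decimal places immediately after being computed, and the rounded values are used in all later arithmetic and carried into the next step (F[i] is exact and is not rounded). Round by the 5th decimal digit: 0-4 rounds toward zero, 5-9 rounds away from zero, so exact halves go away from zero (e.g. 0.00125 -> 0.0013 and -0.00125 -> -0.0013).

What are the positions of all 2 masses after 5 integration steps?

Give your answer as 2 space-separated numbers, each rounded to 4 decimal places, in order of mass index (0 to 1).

Answer: 6.9747 12.3282

Derivation:
Step 0: x=[5.0000 8.0000] v=[0.0000 2.0000]
Step 1: x=[4.5000 9.5000] v=[-1.0000 3.0000]
Step 2: x=[4.1250 11.0000] v=[-0.7500 3.0000]
Step 3: x=[4.4375 12.0313] v=[0.6250 2.0625]
Step 4: x=[5.5391 12.4141] v=[2.2032 0.7656]
Step 5: x=[6.9747 12.3282] v=[2.8712 -0.1719]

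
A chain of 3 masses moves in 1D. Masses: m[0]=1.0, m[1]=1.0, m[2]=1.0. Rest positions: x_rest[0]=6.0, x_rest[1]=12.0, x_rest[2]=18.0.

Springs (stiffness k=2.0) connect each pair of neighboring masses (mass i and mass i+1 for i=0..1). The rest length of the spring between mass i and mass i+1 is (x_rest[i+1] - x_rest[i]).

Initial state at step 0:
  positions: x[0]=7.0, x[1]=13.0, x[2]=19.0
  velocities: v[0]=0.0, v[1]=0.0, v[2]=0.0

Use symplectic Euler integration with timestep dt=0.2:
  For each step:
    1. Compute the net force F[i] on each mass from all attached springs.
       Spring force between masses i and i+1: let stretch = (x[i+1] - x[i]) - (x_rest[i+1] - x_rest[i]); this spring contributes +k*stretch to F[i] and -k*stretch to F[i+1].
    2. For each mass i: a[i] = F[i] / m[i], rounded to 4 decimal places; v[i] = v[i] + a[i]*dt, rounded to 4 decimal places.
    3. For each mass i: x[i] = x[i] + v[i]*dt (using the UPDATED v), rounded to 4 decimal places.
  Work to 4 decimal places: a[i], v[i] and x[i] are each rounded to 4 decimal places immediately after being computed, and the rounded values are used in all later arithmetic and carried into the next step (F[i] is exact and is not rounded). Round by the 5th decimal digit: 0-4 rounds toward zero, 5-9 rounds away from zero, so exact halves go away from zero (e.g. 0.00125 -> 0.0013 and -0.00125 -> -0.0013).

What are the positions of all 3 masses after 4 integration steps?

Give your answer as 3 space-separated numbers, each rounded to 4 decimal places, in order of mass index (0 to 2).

Step 0: x=[7.0000 13.0000 19.0000] v=[0.0000 0.0000 0.0000]
Step 1: x=[7.0000 13.0000 19.0000] v=[0.0000 0.0000 0.0000]
Step 2: x=[7.0000 13.0000 19.0000] v=[0.0000 0.0000 0.0000]
Step 3: x=[7.0000 13.0000 19.0000] v=[0.0000 0.0000 0.0000]
Step 4: x=[7.0000 13.0000 19.0000] v=[0.0000 0.0000 0.0000]

Answer: 7.0000 13.0000 19.0000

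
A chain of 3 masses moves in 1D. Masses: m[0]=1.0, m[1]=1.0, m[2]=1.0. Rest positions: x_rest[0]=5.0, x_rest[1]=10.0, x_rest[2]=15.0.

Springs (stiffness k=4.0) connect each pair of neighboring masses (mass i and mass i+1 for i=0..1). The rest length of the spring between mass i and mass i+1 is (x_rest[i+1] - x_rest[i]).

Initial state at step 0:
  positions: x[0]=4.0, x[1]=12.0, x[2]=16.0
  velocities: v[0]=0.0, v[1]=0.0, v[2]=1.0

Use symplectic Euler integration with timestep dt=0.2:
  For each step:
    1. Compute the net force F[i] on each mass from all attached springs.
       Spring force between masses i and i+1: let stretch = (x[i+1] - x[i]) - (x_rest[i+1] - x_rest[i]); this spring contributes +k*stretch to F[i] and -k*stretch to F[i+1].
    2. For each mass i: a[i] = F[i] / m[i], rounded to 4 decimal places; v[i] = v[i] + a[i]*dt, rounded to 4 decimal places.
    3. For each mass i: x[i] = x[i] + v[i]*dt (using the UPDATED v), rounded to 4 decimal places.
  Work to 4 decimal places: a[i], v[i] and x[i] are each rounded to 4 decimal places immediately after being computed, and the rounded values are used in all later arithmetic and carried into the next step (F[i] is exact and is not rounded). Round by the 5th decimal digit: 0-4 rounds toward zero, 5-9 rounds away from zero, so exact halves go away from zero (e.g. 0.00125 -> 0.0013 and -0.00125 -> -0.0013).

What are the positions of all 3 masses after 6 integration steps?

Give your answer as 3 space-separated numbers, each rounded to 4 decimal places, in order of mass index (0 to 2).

Step 0: x=[4.0000 12.0000 16.0000] v=[0.0000 0.0000 1.0000]
Step 1: x=[4.4800 11.3600 16.3600] v=[2.4000 -3.2000 1.8000]
Step 2: x=[5.2608 10.4192 16.7200] v=[3.9040 -4.7040 1.8000]
Step 3: x=[6.0669 9.6612 16.8719] v=[4.0307 -3.7901 0.7594]
Step 4: x=[6.6481 9.4818 16.6701] v=[2.9061 -0.8970 -1.0092]
Step 5: x=[6.8827 9.9991 16.1181] v=[1.1731 2.5867 -2.7598]
Step 6: x=[6.8159 10.9969 15.3871] v=[-0.3338 4.9888 -3.6550]

Answer: 6.8159 10.9969 15.3871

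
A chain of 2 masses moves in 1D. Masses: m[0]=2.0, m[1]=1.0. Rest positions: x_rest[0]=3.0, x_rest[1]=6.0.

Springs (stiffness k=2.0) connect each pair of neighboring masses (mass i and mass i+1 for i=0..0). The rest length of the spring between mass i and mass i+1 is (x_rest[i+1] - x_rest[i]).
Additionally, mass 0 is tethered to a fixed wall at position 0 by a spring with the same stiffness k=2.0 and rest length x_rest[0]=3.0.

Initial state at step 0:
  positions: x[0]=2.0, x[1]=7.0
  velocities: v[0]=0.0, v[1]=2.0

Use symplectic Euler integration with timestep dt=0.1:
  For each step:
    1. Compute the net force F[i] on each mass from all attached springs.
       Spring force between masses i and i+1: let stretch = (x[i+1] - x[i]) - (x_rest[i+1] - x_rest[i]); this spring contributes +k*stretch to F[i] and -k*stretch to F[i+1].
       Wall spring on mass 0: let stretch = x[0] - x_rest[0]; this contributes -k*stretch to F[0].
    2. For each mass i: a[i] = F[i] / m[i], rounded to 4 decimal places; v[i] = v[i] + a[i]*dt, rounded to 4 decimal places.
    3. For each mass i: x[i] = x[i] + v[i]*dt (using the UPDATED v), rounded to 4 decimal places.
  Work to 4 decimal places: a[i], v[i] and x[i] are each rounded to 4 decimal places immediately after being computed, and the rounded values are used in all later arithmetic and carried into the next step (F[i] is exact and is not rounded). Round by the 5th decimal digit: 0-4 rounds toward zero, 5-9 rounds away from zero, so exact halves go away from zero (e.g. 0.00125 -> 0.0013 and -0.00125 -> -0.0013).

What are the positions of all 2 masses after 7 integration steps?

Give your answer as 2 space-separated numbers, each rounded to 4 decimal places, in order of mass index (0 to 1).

Answer: 2.8232 7.2373

Derivation:
Step 0: x=[2.0000 7.0000] v=[0.0000 2.0000]
Step 1: x=[2.0300 7.1600] v=[0.3000 1.6000]
Step 2: x=[2.0910 7.2774] v=[0.6100 1.1740]
Step 3: x=[2.1830 7.3511] v=[0.9195 0.7367]
Step 4: x=[2.3048 7.3814] v=[1.2180 0.3031]
Step 5: x=[2.4543 7.3702] v=[1.4952 -0.1122]
Step 6: x=[2.6284 7.3207] v=[1.7414 -0.4954]
Step 7: x=[2.8232 7.2373] v=[1.9478 -0.8339]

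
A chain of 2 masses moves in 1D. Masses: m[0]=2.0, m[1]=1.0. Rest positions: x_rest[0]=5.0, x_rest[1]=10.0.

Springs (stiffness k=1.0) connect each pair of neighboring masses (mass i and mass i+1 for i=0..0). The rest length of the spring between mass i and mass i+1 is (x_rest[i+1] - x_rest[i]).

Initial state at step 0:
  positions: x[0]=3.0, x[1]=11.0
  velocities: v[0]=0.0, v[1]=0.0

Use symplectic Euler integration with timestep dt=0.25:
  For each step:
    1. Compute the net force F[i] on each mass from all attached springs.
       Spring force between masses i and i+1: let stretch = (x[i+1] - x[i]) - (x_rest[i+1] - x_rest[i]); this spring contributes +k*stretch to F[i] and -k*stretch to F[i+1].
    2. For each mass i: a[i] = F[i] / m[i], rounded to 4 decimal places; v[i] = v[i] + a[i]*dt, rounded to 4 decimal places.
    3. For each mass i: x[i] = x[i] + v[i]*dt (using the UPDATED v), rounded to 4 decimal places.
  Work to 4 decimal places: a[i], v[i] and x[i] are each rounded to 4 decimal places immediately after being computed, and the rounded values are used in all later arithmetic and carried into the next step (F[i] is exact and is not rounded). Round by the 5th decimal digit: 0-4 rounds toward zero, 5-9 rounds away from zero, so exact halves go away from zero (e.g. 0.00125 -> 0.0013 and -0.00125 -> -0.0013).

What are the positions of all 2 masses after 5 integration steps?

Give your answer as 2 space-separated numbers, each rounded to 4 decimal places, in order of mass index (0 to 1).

Step 0: x=[3.0000 11.0000] v=[0.0000 0.0000]
Step 1: x=[3.0938 10.8125] v=[0.3750 -0.7500]
Step 2: x=[3.2725 10.4551] v=[0.7149 -1.4297]
Step 3: x=[3.5194 9.9613] v=[0.9877 -1.9754]
Step 4: x=[3.8114 9.3773] v=[1.1680 -2.3359]
Step 5: x=[4.1211 8.7580] v=[1.2388 -2.4774]

Answer: 4.1211 8.7580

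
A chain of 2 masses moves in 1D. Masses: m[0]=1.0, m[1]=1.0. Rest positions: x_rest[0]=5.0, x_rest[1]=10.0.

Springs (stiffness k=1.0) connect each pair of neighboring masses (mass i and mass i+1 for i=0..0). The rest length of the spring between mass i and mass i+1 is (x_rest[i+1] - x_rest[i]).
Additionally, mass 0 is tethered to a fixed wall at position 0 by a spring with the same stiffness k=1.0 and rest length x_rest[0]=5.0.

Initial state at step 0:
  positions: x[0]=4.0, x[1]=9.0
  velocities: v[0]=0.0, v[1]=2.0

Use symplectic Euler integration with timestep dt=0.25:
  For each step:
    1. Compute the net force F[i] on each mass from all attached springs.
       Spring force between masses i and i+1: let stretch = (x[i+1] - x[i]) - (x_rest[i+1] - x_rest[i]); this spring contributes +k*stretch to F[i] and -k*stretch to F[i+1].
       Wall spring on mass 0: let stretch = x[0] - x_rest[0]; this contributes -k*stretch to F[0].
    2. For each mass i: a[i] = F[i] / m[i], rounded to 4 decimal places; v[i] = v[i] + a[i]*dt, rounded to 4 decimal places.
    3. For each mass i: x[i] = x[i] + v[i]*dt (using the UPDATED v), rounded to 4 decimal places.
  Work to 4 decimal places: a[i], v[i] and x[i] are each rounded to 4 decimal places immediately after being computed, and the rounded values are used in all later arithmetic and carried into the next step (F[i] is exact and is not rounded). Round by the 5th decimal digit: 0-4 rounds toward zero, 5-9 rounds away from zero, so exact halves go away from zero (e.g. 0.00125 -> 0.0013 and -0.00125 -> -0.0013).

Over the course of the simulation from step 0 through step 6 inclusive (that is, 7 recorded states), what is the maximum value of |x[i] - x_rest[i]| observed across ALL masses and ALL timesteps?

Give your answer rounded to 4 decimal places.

Answer: 1.3214

Derivation:
Step 0: x=[4.0000 9.0000] v=[0.0000 2.0000]
Step 1: x=[4.0625 9.5000] v=[0.2500 2.0000]
Step 2: x=[4.2110 9.9727] v=[0.5938 1.8906]
Step 3: x=[4.4564 10.3978] v=[0.9815 1.7002]
Step 4: x=[4.7946 10.7640] v=[1.3528 1.4649]
Step 5: x=[5.2062 11.0697] v=[1.6465 1.2226]
Step 6: x=[5.6589 11.3214] v=[1.8108 1.0067]
Max displacement = 1.3214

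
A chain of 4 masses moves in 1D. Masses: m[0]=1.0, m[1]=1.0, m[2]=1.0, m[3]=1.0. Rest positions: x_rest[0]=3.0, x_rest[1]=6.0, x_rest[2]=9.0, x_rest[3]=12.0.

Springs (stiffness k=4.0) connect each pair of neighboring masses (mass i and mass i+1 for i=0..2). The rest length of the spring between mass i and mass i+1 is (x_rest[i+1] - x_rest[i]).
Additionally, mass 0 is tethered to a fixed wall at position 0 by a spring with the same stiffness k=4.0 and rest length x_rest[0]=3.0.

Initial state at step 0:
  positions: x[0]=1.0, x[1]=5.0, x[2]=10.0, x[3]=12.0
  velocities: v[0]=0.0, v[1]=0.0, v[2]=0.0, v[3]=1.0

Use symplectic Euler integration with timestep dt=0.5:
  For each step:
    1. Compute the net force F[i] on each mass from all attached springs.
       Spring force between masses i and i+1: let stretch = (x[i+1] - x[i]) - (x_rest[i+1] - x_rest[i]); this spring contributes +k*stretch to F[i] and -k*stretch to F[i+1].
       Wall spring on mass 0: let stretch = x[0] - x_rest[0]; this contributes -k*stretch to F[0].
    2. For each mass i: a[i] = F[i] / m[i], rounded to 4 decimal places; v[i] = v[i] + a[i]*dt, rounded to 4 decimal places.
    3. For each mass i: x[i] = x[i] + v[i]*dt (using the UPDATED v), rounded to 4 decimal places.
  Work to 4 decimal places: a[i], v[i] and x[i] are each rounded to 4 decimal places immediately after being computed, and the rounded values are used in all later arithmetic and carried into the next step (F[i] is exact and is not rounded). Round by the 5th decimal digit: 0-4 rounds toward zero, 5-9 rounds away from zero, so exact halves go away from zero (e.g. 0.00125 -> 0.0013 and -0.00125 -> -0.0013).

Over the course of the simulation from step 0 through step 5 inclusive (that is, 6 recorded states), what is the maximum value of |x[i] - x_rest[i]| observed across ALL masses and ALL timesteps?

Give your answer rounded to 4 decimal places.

Step 0: x=[1.0000 5.0000 10.0000 12.0000] v=[0.0000 0.0000 0.0000 1.0000]
Step 1: x=[4.0000 6.0000 7.0000 13.5000] v=[6.0000 2.0000 -6.0000 3.0000]
Step 2: x=[5.0000 6.0000 9.5000 11.5000] v=[2.0000 0.0000 5.0000 -4.0000]
Step 3: x=[2.0000 8.5000 10.5000 10.5000] v=[-6.0000 5.0000 2.0000 -2.0000]
Step 4: x=[3.5000 6.5000 9.5000 12.5000] v=[3.0000 -4.0000 -2.0000 4.0000]
Step 5: x=[4.5000 4.5000 8.5000 14.5000] v=[2.0000 -4.0000 -2.0000 4.0000]
Max displacement = 2.5000

Answer: 2.5000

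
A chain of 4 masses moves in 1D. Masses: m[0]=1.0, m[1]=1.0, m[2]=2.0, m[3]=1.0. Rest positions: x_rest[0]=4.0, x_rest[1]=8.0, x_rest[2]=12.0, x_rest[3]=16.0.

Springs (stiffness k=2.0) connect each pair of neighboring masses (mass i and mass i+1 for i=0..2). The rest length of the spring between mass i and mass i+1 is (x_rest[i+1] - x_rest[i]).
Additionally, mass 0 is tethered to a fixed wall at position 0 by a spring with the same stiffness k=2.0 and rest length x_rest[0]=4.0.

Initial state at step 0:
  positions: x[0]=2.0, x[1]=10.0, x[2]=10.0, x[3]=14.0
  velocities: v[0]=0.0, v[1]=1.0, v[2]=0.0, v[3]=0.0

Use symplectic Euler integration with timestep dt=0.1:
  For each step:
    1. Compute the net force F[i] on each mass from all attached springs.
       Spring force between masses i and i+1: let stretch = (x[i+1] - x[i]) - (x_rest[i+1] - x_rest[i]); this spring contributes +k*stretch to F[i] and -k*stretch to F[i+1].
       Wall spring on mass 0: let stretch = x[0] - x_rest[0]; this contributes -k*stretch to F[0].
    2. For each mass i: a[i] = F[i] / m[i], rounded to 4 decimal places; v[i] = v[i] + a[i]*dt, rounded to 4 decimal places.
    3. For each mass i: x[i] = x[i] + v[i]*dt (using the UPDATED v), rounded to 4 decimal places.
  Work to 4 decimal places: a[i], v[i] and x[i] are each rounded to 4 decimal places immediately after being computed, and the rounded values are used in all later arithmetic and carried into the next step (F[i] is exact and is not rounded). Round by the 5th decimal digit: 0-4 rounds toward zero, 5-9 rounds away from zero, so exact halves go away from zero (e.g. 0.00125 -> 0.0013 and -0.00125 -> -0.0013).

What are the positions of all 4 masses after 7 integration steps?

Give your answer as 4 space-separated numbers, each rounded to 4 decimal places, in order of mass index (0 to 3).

Step 0: x=[2.0000 10.0000 10.0000 14.0000] v=[0.0000 1.0000 0.0000 0.0000]
Step 1: x=[2.1200 9.9400 10.0400 14.0000] v=[1.2000 -0.6000 0.4000 0.0000]
Step 2: x=[2.3540 9.7256 10.1186 14.0008] v=[2.3400 -2.1440 0.7860 0.0080]
Step 3: x=[2.6884 9.3716 10.2321 14.0040] v=[3.3435 -3.5397 1.1349 0.0316]
Step 4: x=[3.1027 8.9012 10.3747 14.0117] v=[4.1425 -4.7042 1.4260 0.0772]
Step 5: x=[3.5709 8.3443 10.5389 14.0267] v=[4.6817 -5.5692 1.6424 0.1498]
Step 6: x=[4.0631 7.7358 10.7161 14.0519] v=[4.9222 -6.0850 1.7717 0.2522]
Step 7: x=[4.5475 7.1135 10.8968 14.0904] v=[4.8441 -6.2235 1.8073 0.3850]

Answer: 4.5475 7.1135 10.8968 14.0904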